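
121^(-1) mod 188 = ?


Use the extended Euclidean algorithm on (188, 121); each row r = 188*s + 121*t:
r=188, s=1, t=0
r=121, s=0, t=1
q=1: r=67, s=1, t=-1   [188*(1) + 121*(-1) = 67]
q=1: r=54, s=-1, t=2   [188*(-1) + 121*(2) = 54]
q=1: r=13, s=2, t=-3   [188*(2) + 121*(-3) = 13]
q=4: r=2, s=-9, t=14   [188*(-9) + 121*(14) = 2]
q=6: r=1, s=56, t=-87   [188*(56) + 121*(-87) = 1]
q=2: r=0, s=-121, t=188   [188*(-121) + 121*(188) = 0]
GCD = 1 with t = -87, so 121*(-87) ≡ 1 (mod 188)
Inverse = -87 mod 188 = 101
Check: 121 * 101 = 12221 ≡ 1 (mod 188)

121^(-1) ≡ 101 (mod 188)


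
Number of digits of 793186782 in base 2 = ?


793186782 in base 2 = 101111010001110001000111011110
Number of digits = 30

30 digits (base 2)


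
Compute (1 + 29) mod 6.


1 + 29 = 30
30 mod 6 = 0


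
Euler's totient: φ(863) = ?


863 = 863
Prime factors: 863
φ(863) = 863 × (1-1/863)
= 863 × 862/863 = 862

φ(863) = 862


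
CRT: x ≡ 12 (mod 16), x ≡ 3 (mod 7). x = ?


M = 16*7 = 112
M1 = M/16 = 7, M2 = M/7 = 16
M1^(-1) mod 16 = 7, M2^(-1) mod 7 = 4
x = 12*7*7 + 3*16*4 = 780
780 mod 112 = 108
Check: 108 mod 16 = 12 ✓, 108 mod 7 = 3 ✓

x ≡ 108 (mod 112)


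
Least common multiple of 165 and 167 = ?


GCD(165, 167) = 1
LCM = 165*167/1 = 27555/1 = 27555

LCM = 27555


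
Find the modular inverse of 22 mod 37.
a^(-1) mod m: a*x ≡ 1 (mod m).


Use the extended Euclidean algorithm on (37, 22); each row r = 37*s + 22*t:
r=37, s=1, t=0
r=22, s=0, t=1
q=1: r=15, s=1, t=-1   [37*(1) + 22*(-1) = 15]
q=1: r=7, s=-1, t=2   [37*(-1) + 22*(2) = 7]
q=2: r=1, s=3, t=-5   [37*(3) + 22*(-5) = 1]
q=7: r=0, s=-22, t=37   [37*(-22) + 22*(37) = 0]
GCD = 1 with t = -5, so 22*(-5) ≡ 1 (mod 37)
Inverse = -5 mod 37 = 32
Check: 22 * 32 = 704 ≡ 1 (mod 37)

22^(-1) ≡ 32 (mod 37)


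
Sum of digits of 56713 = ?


5 + 6 + 7 + 1 + 3 = 22


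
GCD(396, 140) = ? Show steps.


396 = 2 * 140 + 116
140 = 1 * 116 + 24
116 = 4 * 24 + 20
24 = 1 * 20 + 4
20 = 5 * 4 + 0
GCD = 4


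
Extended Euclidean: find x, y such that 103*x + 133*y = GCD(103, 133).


Tabular extended Euclidean (each row: r = 103*s + 133*t):
r=103, s=1, t=0
r=133, s=0, t=1
q=0: r=103, s=1, t=0   [103*(1) + 133*(0) = 103]
q=1: r=30, s=-1, t=1   [103*(-1) + 133*(1) = 30]
q=3: r=13, s=4, t=-3   [103*(4) + 133*(-3) = 13]
q=2: r=4, s=-9, t=7   [103*(-9) + 133*(7) = 4]
q=3: r=1, s=31, t=-24   [103*(31) + 133*(-24) = 1]
q=4: r=0, s=-133, t=103   [103*(-133) + 133*(103) = 0]
GCD = 1; from the row with r=1: x=31, y=-24
Check: 103*(31) + 133*(-24) = 3193 - 3192 = 1

GCD = 1, x = 31, y = -24


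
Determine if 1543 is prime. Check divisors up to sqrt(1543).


Check divisors up to sqrt(1543) = 39.2810
No divisors found.
1543 is prime.

Yes, 1543 is prime


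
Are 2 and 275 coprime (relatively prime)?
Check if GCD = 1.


Euclidean algorithm:
275 = 137 * 2 + 1
2 = 2 * 1 + 0
GCD(2, 275) = 1

Yes, coprime (GCD = 1)


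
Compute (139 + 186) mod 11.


139 + 186 = 325
325 mod 11 = 6


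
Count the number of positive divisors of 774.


774 = 2^1 × 3^2 × 43^1
d(774) = (1+1) × (2+1) × (1+1) = 12

12 divisors


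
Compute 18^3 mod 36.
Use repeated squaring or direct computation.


18^1 mod 36 = 18
18^2 mod 36 = 0
18^3 mod 36 = 0


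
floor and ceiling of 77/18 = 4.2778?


77/18 = 4.2778
floor = 4
ceil = 5

floor = 4, ceil = 5


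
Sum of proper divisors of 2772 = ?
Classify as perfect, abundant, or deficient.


Proper divisors: 1, 2, 3, 4, 6, 7, 9, 11, 12, 14, 18, 21, 22, 28, 33, 36, 42, 44, 63, 66, 77, 84, 99, 126, 132, 154, 198, 231, 252, 308, 396, 462, 693, 924, 1386
Sum = 1 + 2 + 3 + 4 + 6 + 7 + 9 + 11 + 12 + 14 + 18 + 21 + 22 + 28 + 33 + 36 + 42 + 44 + 63 + 66 + 77 + 84 + 99 + 126 + 132 + 154 + 198 + 231 + 252 + 308 + 396 + 462 + 693 + 924 + 1386 = 5964
5964 > 2772 → abundant

s(2772) = 5964 (abundant)


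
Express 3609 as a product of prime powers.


3609 / 3 = 1203
1203 / 3 = 401
401 / 401 = 1
3609 = 3^2 × 401


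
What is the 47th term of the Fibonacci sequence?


Sequence: 1, 1, 2, 3, 5, 8, 13, 21, 34, 55, 89, 144, 233, 377, 610, 987, 1597, 2584, 4181, 6765, 10946, 17711, 28657, 46368, 75025, 121393, 196418, 317811, 514229, 832040, 1346269, 2178309, 3524578, 5702887, 9227465, 14930352, 24157817, 39088169, 63245986, 102334155, 165580141, 267914296, 433494437, 701408733, 1134903170, 1836311903, 2971215073
F(47) = 2971215073


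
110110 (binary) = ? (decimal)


110110 (base 2) = 54 (decimal)
54 (decimal) = 54 (base 10)


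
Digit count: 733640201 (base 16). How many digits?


733640201 in base 16 = 2BBA7609
Number of digits = 8

8 digits (base 16)


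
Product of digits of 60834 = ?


6 × 0 × 8 × 3 × 4 = 0


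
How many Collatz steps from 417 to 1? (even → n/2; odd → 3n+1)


417 → 1252 → 626 → 313 → 940 → 470 → 235 → 706 → 353 → 1060 → 530 → 265 → 796 → 398 → 199 → 598 → 299 → 898 → 449 → 1348 → 674 → 337 → 1012 → 506 → 253 → 760 → 380 → 190 → 95 → 286 → 143 → 430 → 215 → 646 → 323 → 970 → 485 → 1456 → 728 → 364 → 182 → 91 → 274 → 137 → 412 → 206 → 103 → 310 → 155 → 466 → 233 → 700 → 350 → 175 → 526 → 263 → 790 → 395 → 1186 → 593 → 1780 → 890 → 445 → 1336 → 668 → 334 → 167 → 502 → 251 → 754 → 377 → 1132 → 566 → 283 → 850 → 425 → 1276 → 638 → 319 → 958 → 479 → 1438 → 719 → 2158 → 1079 → 3238 → 1619 → 4858 → 2429 → 7288 → 3644 → 1822 → 911 → 2734 → 1367 → 4102 → 2051 → 6154 → 3077 → 9232 → 4616 → 2308 → 1154 → 577 → 1732 → 866 → 433 → 1300 → 650 → 325 → 976 → 488 → 244 → 122 → 61 → 184 → 92 → 46 → 23 → 70 → 35 → 106 → 53 → 160 → 80 → 40 → 20 → 10 → 5 → 16 → 8 → 4 → 2 → 1
Total steps = 133

133 steps


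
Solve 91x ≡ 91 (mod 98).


GCD(91, 98) = 7 divides 91
Divide: 13x ≡ 13 (mod 14)
x ≡ 1 (mod 14)


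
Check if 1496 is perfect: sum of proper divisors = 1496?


Proper divisors of 1496: 1, 2, 4, 8, 11, 17, 22, 34, 44, 68, 88, 136, 187, 374, 748
Sum = 1 + 2 + 4 + 8 + 11 + 17 + 22 + 34 + 44 + 68 + 88 + 136 + 187 + 374 + 748 = 1744

No, 1496 is not perfect (1744 ≠ 1496)


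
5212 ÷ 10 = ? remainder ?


5212 = 10 * 521 + 2
Check: 5210 + 2 = 5212

q = 521, r = 2


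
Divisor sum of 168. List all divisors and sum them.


Divisors of 168: 1, 2, 3, 4, 6, 7, 8, 12, 14, 21, 24, 28, 42, 56, 84, 168
Sum = 1 + 2 + 3 + 4 + 6 + 7 + 8 + 12 + 14 + 21 + 24 + 28 + 42 + 56 + 84 + 168 = 480

σ(168) = 480


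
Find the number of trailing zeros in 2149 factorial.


floor(2149/5) = 429
floor(2149/25) = 85
floor(2149/125) = 17
floor(2149/625) = 3
Total = 534

534 trailing zeros


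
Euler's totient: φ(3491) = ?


3491 = 3491
Prime factors: 3491
φ(3491) = 3491 × (1-1/3491)
= 3491 × 3490/3491 = 3490

φ(3491) = 3490


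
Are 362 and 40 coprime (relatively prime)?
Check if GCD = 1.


Euclidean algorithm:
362 = 9 * 40 + 2
40 = 20 * 2 + 0
GCD(362, 40) = 2

No, not coprime (GCD = 2)


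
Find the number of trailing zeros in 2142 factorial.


floor(2142/5) = 428
floor(2142/25) = 85
floor(2142/125) = 17
floor(2142/625) = 3
Total = 533

533 trailing zeros


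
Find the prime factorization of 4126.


4126 / 2 = 2063
2063 / 2063 = 1
4126 = 2 × 2063


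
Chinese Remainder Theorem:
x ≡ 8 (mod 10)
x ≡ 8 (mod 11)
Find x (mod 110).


M = 10*11 = 110
M1 = M/10 = 11, M2 = M/11 = 10
M1^(-1) mod 10 = 1, M2^(-1) mod 11 = 10
x = 8*11*1 + 8*10*10 = 888
888 mod 110 = 8
Check: 8 mod 10 = 8 ✓, 8 mod 11 = 8 ✓

x ≡ 8 (mod 110)


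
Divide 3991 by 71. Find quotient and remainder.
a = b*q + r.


3991 = 71 * 56 + 15
Check: 3976 + 15 = 3991

q = 56, r = 15


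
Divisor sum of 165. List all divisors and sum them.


Divisors of 165: 1, 3, 5, 11, 15, 33, 55, 165
Sum = 1 + 3 + 5 + 11 + 15 + 33 + 55 + 165 = 288

σ(165) = 288


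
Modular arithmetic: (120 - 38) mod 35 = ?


120 - 38 = 82
82 mod 35 = 12


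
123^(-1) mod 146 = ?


Use the extended Euclidean algorithm on (146, 123); each row r = 146*s + 123*t:
r=146, s=1, t=0
r=123, s=0, t=1
q=1: r=23, s=1, t=-1   [146*(1) + 123*(-1) = 23]
q=5: r=8, s=-5, t=6   [146*(-5) + 123*(6) = 8]
q=2: r=7, s=11, t=-13   [146*(11) + 123*(-13) = 7]
q=1: r=1, s=-16, t=19   [146*(-16) + 123*(19) = 1]
q=7: r=0, s=123, t=-146   [146*(123) + 123*(-146) = 0]
GCD = 1 with t = 19, so 123*(19) ≡ 1 (mod 146)
Inverse = 19 mod 146 = 19
Check: 123 * 19 = 2337 ≡ 1 (mod 146)

123^(-1) ≡ 19 (mod 146)


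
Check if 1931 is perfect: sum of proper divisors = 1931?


Proper divisors of 1931: 1
Sum = 1 = 1

No, 1931 is not perfect (1 ≠ 1931)


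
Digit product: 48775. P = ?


4 × 8 × 7 × 7 × 5 = 7840


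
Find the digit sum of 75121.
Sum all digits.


7 + 5 + 1 + 2 + 1 = 16


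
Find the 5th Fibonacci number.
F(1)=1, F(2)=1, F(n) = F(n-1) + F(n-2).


Sequence: 1, 1, 2, 3, 5
F(5) = 5


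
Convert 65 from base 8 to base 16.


65 (base 8) = 53 (decimal)
53 (decimal) = 35 (base 16)


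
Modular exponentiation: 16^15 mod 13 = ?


16^1 mod 13 = 3
16^2 mod 13 = 9
16^3 mod 13 = 1
16^4 mod 13 = 3
16^5 mod 13 = 9
16^6 mod 13 = 1
16^7 mod 13 = 3
16^8 mod 13 = 9
16^9 mod 13 = 1
16^10 mod 13 = 3
16^11 mod 13 = 9
16^12 mod 13 = 1
16^13 mod 13 = 3
16^14 mod 13 = 9
16^15 mod 13 = 1


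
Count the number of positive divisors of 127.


127 = 127^1
d(127) = (1+1) = 2

2 divisors


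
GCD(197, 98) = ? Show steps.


197 = 2 * 98 + 1
98 = 98 * 1 + 0
GCD = 1


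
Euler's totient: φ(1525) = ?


1525 = 5^2 × 61
Prime factors: 5, 61
φ(1525) = 1525 × (1-1/5) × (1-1/61)
= 1525 × 4/5 × 60/61 = 1200

φ(1525) = 1200


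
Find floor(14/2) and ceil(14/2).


14/2 = 7.0000
floor = 7
ceil = 7

floor = 7, ceil = 7


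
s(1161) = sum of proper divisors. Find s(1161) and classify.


Proper divisors: 1, 3, 9, 27, 43, 129, 387
Sum = 1 + 3 + 9 + 27 + 43 + 129 + 387 = 599
599 < 1161 → deficient

s(1161) = 599 (deficient)


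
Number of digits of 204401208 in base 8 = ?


204401208 in base 8 = 1413565070
Number of digits = 10

10 digits (base 8)


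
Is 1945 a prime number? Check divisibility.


1945 / 5 = 389 (exact division)
1945 is NOT prime.

No, 1945 is not prime


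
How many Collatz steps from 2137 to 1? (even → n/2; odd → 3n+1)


2137 → 6412 → 3206 → 1603 → 4810 → 2405 → 7216 → 3608 → 1804 → 902 → 451 → 1354 → 677 → 2032 → 1016 → 508 → 254 → 127 → 382 → 191 → 574 → 287 → 862 → 431 → 1294 → 647 → 1942 → 971 → 2914 → 1457 → 4372 → 2186 → 1093 → 3280 → 1640 → 820 → 410 → 205 → 616 → 308 → 154 → 77 → 232 → 116 → 58 → 29 → 88 → 44 → 22 → 11 → 34 → 17 → 52 → 26 → 13 → 40 → 20 → 10 → 5 → 16 → 8 → 4 → 2 → 1
Total steps = 63

63 steps


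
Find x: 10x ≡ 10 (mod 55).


GCD(10, 55) = 5 divides 10
Divide: 2x ≡ 2 (mod 11)
x ≡ 1 (mod 11)


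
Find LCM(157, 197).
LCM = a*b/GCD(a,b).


GCD(157, 197) = 1
LCM = 157*197/1 = 30929/1 = 30929

LCM = 30929


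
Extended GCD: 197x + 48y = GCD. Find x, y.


Tabular extended Euclidean (each row: r = 197*s + 48*t):
r=197, s=1, t=0
r=48, s=0, t=1
q=4: r=5, s=1, t=-4   [197*(1) + 48*(-4) = 5]
q=9: r=3, s=-9, t=37   [197*(-9) + 48*(37) = 3]
q=1: r=2, s=10, t=-41   [197*(10) + 48*(-41) = 2]
q=1: r=1, s=-19, t=78   [197*(-19) + 48*(78) = 1]
q=2: r=0, s=48, t=-197   [197*(48) + 48*(-197) = 0]
GCD = 1; from the row with r=1: x=-19, y=78
Check: 197*(-19) + 48*(78) = -3743 + 3744 = 1

GCD = 1, x = -19, y = 78


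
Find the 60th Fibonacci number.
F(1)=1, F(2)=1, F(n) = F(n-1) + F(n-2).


Sequence: 1, 1, 2, 3, 5, 8, 13, 21, 34, 55, 89, 144, 233, 377, 610, 987, 1597, 2584, 4181, 6765, 10946, 17711, 28657, 46368, 75025, 121393, 196418, 317811, 514229, 832040, 1346269, 2178309, 3524578, 5702887, 9227465, 14930352, 24157817, 39088169, 63245986, 102334155, 165580141, 267914296, 433494437, 701408733, 1134903170, 1836311903, 2971215073, 4807526976, 7778742049, 12586269025, 20365011074, 32951280099, 53316291173, 86267571272, 139583862445, 225851433717, 365435296162, 591286729879, 956722026041, 1548008755920
F(60) = 1548008755920


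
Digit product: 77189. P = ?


7 × 7 × 1 × 8 × 9 = 3528


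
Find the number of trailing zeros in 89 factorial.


floor(89/5) = 17
floor(89/25) = 3
Total = 20

20 trailing zeros


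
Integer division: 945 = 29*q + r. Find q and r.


945 = 29 * 32 + 17
Check: 928 + 17 = 945

q = 32, r = 17


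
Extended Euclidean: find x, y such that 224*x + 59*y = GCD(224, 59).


Tabular extended Euclidean (each row: r = 224*s + 59*t):
r=224, s=1, t=0
r=59, s=0, t=1
q=3: r=47, s=1, t=-3   [224*(1) + 59*(-3) = 47]
q=1: r=12, s=-1, t=4   [224*(-1) + 59*(4) = 12]
q=3: r=11, s=4, t=-15   [224*(4) + 59*(-15) = 11]
q=1: r=1, s=-5, t=19   [224*(-5) + 59*(19) = 1]
q=11: r=0, s=59, t=-224   [224*(59) + 59*(-224) = 0]
GCD = 1; from the row with r=1: x=-5, y=19
Check: 224*(-5) + 59*(19) = -1120 + 1121 = 1

GCD = 1, x = -5, y = 19


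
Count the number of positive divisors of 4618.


4618 = 2^1 × 2309^1
d(4618) = (1+1) × (1+1) = 4

4 divisors


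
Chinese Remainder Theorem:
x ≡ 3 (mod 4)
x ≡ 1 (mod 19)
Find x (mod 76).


M = 4*19 = 76
M1 = M/4 = 19, M2 = M/19 = 4
M1^(-1) mod 4 = 3, M2^(-1) mod 19 = 5
x = 3*19*3 + 1*4*5 = 191
191 mod 76 = 39
Check: 39 mod 4 = 3 ✓, 39 mod 19 = 1 ✓

x ≡ 39 (mod 76)


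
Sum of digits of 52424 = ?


5 + 2 + 4 + 2 + 4 = 17


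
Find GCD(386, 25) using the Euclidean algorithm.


386 = 15 * 25 + 11
25 = 2 * 11 + 3
11 = 3 * 3 + 2
3 = 1 * 2 + 1
2 = 2 * 1 + 0
GCD = 1


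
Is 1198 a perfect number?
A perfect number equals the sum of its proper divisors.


Proper divisors of 1198: 1, 2, 599
Sum = 1 + 2 + 599 = 602

No, 1198 is not perfect (602 ≠ 1198)


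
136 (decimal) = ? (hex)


136 (base 10) = 136 (decimal)
136 (decimal) = 88 (base 16)


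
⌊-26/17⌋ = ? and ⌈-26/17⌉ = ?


-26/17 = -1.5294
floor = -2
ceil = -1

floor = -2, ceil = -1


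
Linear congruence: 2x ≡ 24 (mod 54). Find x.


GCD(2, 54) = 2 divides 24
Divide: 1x ≡ 12 (mod 27)
x ≡ 12 (mod 27)


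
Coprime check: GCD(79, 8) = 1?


Euclidean algorithm:
79 = 9 * 8 + 7
8 = 1 * 7 + 1
7 = 7 * 1 + 0
GCD(79, 8) = 1

Yes, coprime (GCD = 1)


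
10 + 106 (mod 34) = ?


10 + 106 = 116
116 mod 34 = 14


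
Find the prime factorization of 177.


177 / 3 = 59
59 / 59 = 1
177 = 3 × 59


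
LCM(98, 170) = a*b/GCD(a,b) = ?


GCD(98, 170) = 2
LCM = 98*170/2 = 16660/2 = 8330

LCM = 8330


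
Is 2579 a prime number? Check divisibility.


Check divisors up to sqrt(2579) = 50.7839
No divisors found.
2579 is prime.

Yes, 2579 is prime


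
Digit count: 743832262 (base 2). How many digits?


743832262 in base 2 = 101100010101011111101011000110
Number of digits = 30

30 digits (base 2)


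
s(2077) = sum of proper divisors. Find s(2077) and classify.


Proper divisors: 1, 31, 67
Sum = 1 + 31 + 67 = 99
99 < 2077 → deficient

s(2077) = 99 (deficient)


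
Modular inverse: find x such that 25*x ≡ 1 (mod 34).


Use the extended Euclidean algorithm on (34, 25); each row r = 34*s + 25*t:
r=34, s=1, t=0
r=25, s=0, t=1
q=1: r=9, s=1, t=-1   [34*(1) + 25*(-1) = 9]
q=2: r=7, s=-2, t=3   [34*(-2) + 25*(3) = 7]
q=1: r=2, s=3, t=-4   [34*(3) + 25*(-4) = 2]
q=3: r=1, s=-11, t=15   [34*(-11) + 25*(15) = 1]
q=2: r=0, s=25, t=-34   [34*(25) + 25*(-34) = 0]
GCD = 1 with t = 15, so 25*(15) ≡ 1 (mod 34)
Inverse = 15 mod 34 = 15
Check: 25 * 15 = 375 ≡ 1 (mod 34)

25^(-1) ≡ 15 (mod 34)


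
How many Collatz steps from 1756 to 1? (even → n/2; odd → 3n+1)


1756 → 878 → 439 → 1318 → 659 → 1978 → 989 → 2968 → 1484 → 742 → 371 → 1114 → 557 → 1672 → 836 → 418 → 209 → 628 → 314 → 157 → 472 → 236 → 118 → 59 → 178 → 89 → 268 → 134 → 67 → 202 → 101 → 304 → 152 → 76 → 38 → 19 → 58 → 29 → 88 → 44 → 22 → 11 → 34 → 17 → 52 → 26 → 13 → 40 → 20 → 10 → 5 → 16 → 8 → 4 → 2 → 1
Total steps = 55

55 steps


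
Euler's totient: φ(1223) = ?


1223 = 1223
Prime factors: 1223
φ(1223) = 1223 × (1-1/1223)
= 1223 × 1222/1223 = 1222

φ(1223) = 1222


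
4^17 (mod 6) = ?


4^1 mod 6 = 4
4^2 mod 6 = 4
4^3 mod 6 = 4
4^4 mod 6 = 4
4^5 mod 6 = 4
4^6 mod 6 = 4
4^7 mod 6 = 4
4^8 mod 6 = 4
4^9 mod 6 = 4
4^10 mod 6 = 4
4^11 mod 6 = 4
4^12 mod 6 = 4
4^13 mod 6 = 4
4^14 mod 6 = 4
4^15 mod 6 = 4
4^16 mod 6 = 4
4^17 mod 6 = 4


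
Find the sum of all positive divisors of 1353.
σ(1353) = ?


Divisors of 1353: 1, 3, 11, 33, 41, 123, 451, 1353
Sum = 1 + 3 + 11 + 33 + 41 + 123 + 451 + 1353 = 2016

σ(1353) = 2016


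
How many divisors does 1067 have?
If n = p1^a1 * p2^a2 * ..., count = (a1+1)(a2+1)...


1067 = 11^1 × 97^1
d(1067) = (1+1) × (1+1) = 4

4 divisors


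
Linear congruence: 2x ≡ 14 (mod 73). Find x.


GCD(2, 73) = 1, unique solution
a^(-1) mod 73 = 37
x = 37 * 14 mod 73 = 7

x ≡ 7 (mod 73)


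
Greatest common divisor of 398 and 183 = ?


398 = 2 * 183 + 32
183 = 5 * 32 + 23
32 = 1 * 23 + 9
23 = 2 * 9 + 5
9 = 1 * 5 + 4
5 = 1 * 4 + 1
4 = 4 * 1 + 0
GCD = 1


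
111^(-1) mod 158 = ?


Use the extended Euclidean algorithm on (158, 111); each row r = 158*s + 111*t:
r=158, s=1, t=0
r=111, s=0, t=1
q=1: r=47, s=1, t=-1   [158*(1) + 111*(-1) = 47]
q=2: r=17, s=-2, t=3   [158*(-2) + 111*(3) = 17]
q=2: r=13, s=5, t=-7   [158*(5) + 111*(-7) = 13]
q=1: r=4, s=-7, t=10   [158*(-7) + 111*(10) = 4]
q=3: r=1, s=26, t=-37   [158*(26) + 111*(-37) = 1]
q=4: r=0, s=-111, t=158   [158*(-111) + 111*(158) = 0]
GCD = 1 with t = -37, so 111*(-37) ≡ 1 (mod 158)
Inverse = -37 mod 158 = 121
Check: 111 * 121 = 13431 ≡ 1 (mod 158)

111^(-1) ≡ 121 (mod 158)


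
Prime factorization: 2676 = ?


2676 / 2 = 1338
1338 / 2 = 669
669 / 3 = 223
223 / 223 = 1
2676 = 2^2 × 3 × 223


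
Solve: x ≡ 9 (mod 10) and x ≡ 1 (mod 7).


M = 10*7 = 70
M1 = M/10 = 7, M2 = M/7 = 10
M1^(-1) mod 10 = 3, M2^(-1) mod 7 = 5
x = 9*7*3 + 1*10*5 = 239
239 mod 70 = 29
Check: 29 mod 10 = 9 ✓, 29 mod 7 = 1 ✓

x ≡ 29 (mod 70)


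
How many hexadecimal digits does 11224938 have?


11224938 in base 16 = AB476A
Number of digits = 6

6 digits (base 16)


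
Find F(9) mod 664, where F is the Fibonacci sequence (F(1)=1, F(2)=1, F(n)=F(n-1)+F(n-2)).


F(k) mod 664 for k=1..9:
1, 1, 2, 3, 5, 8, 13, 21, 34
F(9) mod 664 = 34


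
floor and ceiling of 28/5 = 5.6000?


28/5 = 5.6000
floor = 5
ceil = 6

floor = 5, ceil = 6


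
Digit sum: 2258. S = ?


2 + 2 + 5 + 8 = 17


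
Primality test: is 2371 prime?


Check divisors up to sqrt(2371) = 48.6929
No divisors found.
2371 is prime.

Yes, 2371 is prime


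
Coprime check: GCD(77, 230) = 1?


Euclidean algorithm:
230 = 2 * 77 + 76
77 = 1 * 76 + 1
76 = 76 * 1 + 0
GCD(77, 230) = 1

Yes, coprime (GCD = 1)


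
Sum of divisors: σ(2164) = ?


Divisors of 2164: 1, 2, 4, 541, 1082, 2164
Sum = 1 + 2 + 4 + 541 + 1082 + 2164 = 3794

σ(2164) = 3794


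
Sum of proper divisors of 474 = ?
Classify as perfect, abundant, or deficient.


Proper divisors: 1, 2, 3, 6, 79, 158, 237
Sum = 1 + 2 + 3 + 6 + 79 + 158 + 237 = 486
486 > 474 → abundant

s(474) = 486 (abundant)


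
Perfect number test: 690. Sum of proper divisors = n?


Proper divisors of 690: 1, 2, 3, 5, 6, 10, 15, 23, 30, 46, 69, 115, 138, 230, 345
Sum = 1 + 2 + 3 + 5 + 6 + 10 + 15 + 23 + 30 + 46 + 69 + 115 + 138 + 230 + 345 = 1038

No, 690 is not perfect (1038 ≠ 690)


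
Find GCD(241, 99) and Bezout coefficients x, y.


Tabular extended Euclidean (each row: r = 241*s + 99*t):
r=241, s=1, t=0
r=99, s=0, t=1
q=2: r=43, s=1, t=-2   [241*(1) + 99*(-2) = 43]
q=2: r=13, s=-2, t=5   [241*(-2) + 99*(5) = 13]
q=3: r=4, s=7, t=-17   [241*(7) + 99*(-17) = 4]
q=3: r=1, s=-23, t=56   [241*(-23) + 99*(56) = 1]
q=4: r=0, s=99, t=-241   [241*(99) + 99*(-241) = 0]
GCD = 1; from the row with r=1: x=-23, y=56
Check: 241*(-23) + 99*(56) = -5543 + 5544 = 1

GCD = 1, x = -23, y = 56


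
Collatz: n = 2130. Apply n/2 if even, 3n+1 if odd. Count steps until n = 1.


2130 → 1065 → 3196 → 1598 → 799 → 2398 → 1199 → 3598 → 1799 → 5398 → 2699 → 8098 → 4049 → 12148 → 6074 → 3037 → 9112 → 4556 → 2278 → 1139 → 3418 → 1709 → 5128 → 2564 → 1282 → 641 → 1924 → 962 → 481 → 1444 → 722 → 361 → 1084 → 542 → 271 → 814 → 407 → 1222 → 611 → 1834 → 917 → 2752 → 1376 → 688 → 344 → 172 → 86 → 43 → 130 → 65 → 196 → 98 → 49 → 148 → 74 → 37 → 112 → 56 → 28 → 14 → 7 → 22 → 11 → 34 → 17 → 52 → 26 → 13 → 40 → 20 → 10 → 5 → 16 → 8 → 4 → 2 → 1
Total steps = 76

76 steps


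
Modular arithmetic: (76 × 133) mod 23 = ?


76 × 133 = 10108
10108 mod 23 = 11


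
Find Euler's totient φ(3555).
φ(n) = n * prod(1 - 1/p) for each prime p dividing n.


3555 = 3^2 × 5 × 79
Prime factors: 3, 5, 79
φ(3555) = 3555 × (1-1/3) × (1-1/5) × (1-1/79)
= 3555 × 2/3 × 4/5 × 78/79 = 1872

φ(3555) = 1872


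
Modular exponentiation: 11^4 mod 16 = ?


11^1 mod 16 = 11
11^2 mod 16 = 9
11^3 mod 16 = 3
11^4 mod 16 = 1


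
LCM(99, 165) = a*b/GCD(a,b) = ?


GCD(99, 165) = 33
LCM = 99*165/33 = 16335/33 = 495

LCM = 495


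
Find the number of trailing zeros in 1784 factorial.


floor(1784/5) = 356
floor(1784/25) = 71
floor(1784/125) = 14
floor(1784/625) = 2
Total = 443

443 trailing zeros


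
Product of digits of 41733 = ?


4 × 1 × 7 × 3 × 3 = 252


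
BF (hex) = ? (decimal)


BF (base 16) = 191 (decimal)
191 (decimal) = 191 (base 10)


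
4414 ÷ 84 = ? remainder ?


4414 = 84 * 52 + 46
Check: 4368 + 46 = 4414

q = 52, r = 46


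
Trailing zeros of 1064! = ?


floor(1064/5) = 212
floor(1064/25) = 42
floor(1064/125) = 8
floor(1064/625) = 1
Total = 263

263 trailing zeros


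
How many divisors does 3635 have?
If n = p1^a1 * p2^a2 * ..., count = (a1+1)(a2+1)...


3635 = 5^1 × 727^1
d(3635) = (1+1) × (1+1) = 4

4 divisors


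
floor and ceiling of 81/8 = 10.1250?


81/8 = 10.1250
floor = 10
ceil = 11

floor = 10, ceil = 11


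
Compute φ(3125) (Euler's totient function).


3125 = 5^5
Prime factors: 5
φ(3125) = 3125 × (1-1/5)
= 3125 × 4/5 = 2500

φ(3125) = 2500


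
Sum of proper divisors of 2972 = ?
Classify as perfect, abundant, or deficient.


Proper divisors: 1, 2, 4, 743, 1486
Sum = 1 + 2 + 4 + 743 + 1486 = 2236
2236 < 2972 → deficient

s(2972) = 2236 (deficient)


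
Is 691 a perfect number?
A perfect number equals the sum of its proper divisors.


Proper divisors of 691: 1
Sum = 1 = 1

No, 691 is not perfect (1 ≠ 691)


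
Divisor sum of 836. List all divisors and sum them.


Divisors of 836: 1, 2, 4, 11, 19, 22, 38, 44, 76, 209, 418, 836
Sum = 1 + 2 + 4 + 11 + 19 + 22 + 38 + 44 + 76 + 209 + 418 + 836 = 1680

σ(836) = 1680


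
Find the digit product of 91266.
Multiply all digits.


9 × 1 × 2 × 6 × 6 = 648


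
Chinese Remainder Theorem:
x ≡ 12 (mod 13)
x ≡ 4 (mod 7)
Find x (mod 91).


M = 13*7 = 91
M1 = M/13 = 7, M2 = M/7 = 13
M1^(-1) mod 13 = 2, M2^(-1) mod 7 = 6
x = 12*7*2 + 4*13*6 = 480
480 mod 91 = 25
Check: 25 mod 13 = 12 ✓, 25 mod 7 = 4 ✓

x ≡ 25 (mod 91)


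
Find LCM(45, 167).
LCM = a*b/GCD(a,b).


GCD(45, 167) = 1
LCM = 45*167/1 = 7515/1 = 7515

LCM = 7515


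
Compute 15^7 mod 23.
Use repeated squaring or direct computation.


15^1 mod 23 = 15
15^2 mod 23 = 18
15^3 mod 23 = 17
15^4 mod 23 = 2
15^5 mod 23 = 7
15^6 mod 23 = 13
15^7 mod 23 = 11


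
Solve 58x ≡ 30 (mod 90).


GCD(58, 90) = 2 divides 30
Divide: 29x ≡ 15 (mod 45)
x ≡ 30 (mod 45)


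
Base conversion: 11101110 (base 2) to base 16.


11101110 (base 2) = 238 (decimal)
238 (decimal) = EE (base 16)


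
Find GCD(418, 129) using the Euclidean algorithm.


418 = 3 * 129 + 31
129 = 4 * 31 + 5
31 = 6 * 5 + 1
5 = 5 * 1 + 0
GCD = 1


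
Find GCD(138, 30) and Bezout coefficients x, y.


Tabular extended Euclidean (each row: r = 138*s + 30*t):
r=138, s=1, t=0
r=30, s=0, t=1
q=4: r=18, s=1, t=-4   [138*(1) + 30*(-4) = 18]
q=1: r=12, s=-1, t=5   [138*(-1) + 30*(5) = 12]
q=1: r=6, s=2, t=-9   [138*(2) + 30*(-9) = 6]
q=2: r=0, s=-5, t=23   [138*(-5) + 30*(23) = 0]
GCD = 6; from the row with r=6: x=2, y=-9
Check: 138*(2) + 30*(-9) = 276 - 270 = 6

GCD = 6, x = 2, y = -9


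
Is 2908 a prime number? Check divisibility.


2908 / 2 = 1454 (exact division)
2908 is NOT prime.

No, 2908 is not prime


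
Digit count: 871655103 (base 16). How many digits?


871655103 in base 16 = 33F466BF
Number of digits = 8

8 digits (base 16)


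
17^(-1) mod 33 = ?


Use the extended Euclidean algorithm on (33, 17); each row r = 33*s + 17*t:
r=33, s=1, t=0
r=17, s=0, t=1
q=1: r=16, s=1, t=-1   [33*(1) + 17*(-1) = 16]
q=1: r=1, s=-1, t=2   [33*(-1) + 17*(2) = 1]
q=16: r=0, s=17, t=-33   [33*(17) + 17*(-33) = 0]
GCD = 1 with t = 2, so 17*(2) ≡ 1 (mod 33)
Inverse = 2 mod 33 = 2
Check: 17 * 2 = 34 ≡ 1 (mod 33)

17^(-1) ≡ 2 (mod 33)


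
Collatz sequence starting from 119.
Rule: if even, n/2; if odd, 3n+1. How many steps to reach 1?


119 → 358 → 179 → 538 → 269 → 808 → 404 → 202 → 101 → 304 → 152 → 76 → 38 → 19 → 58 → 29 → 88 → 44 → 22 → 11 → 34 → 17 → 52 → 26 → 13 → 40 → 20 → 10 → 5 → 16 → 8 → 4 → 2 → 1
Total steps = 33

33 steps


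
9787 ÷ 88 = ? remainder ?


9787 = 88 * 111 + 19
Check: 9768 + 19 = 9787

q = 111, r = 19


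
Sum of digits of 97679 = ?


9 + 7 + 6 + 7 + 9 = 38


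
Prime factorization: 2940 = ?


2940 / 2 = 1470
1470 / 2 = 735
735 / 3 = 245
245 / 5 = 49
49 / 7 = 7
7 / 7 = 1
2940 = 2^2 × 3 × 5 × 7^2


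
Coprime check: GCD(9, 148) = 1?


Euclidean algorithm:
148 = 16 * 9 + 4
9 = 2 * 4 + 1
4 = 4 * 1 + 0
GCD(9, 148) = 1

Yes, coprime (GCD = 1)


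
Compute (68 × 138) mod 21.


68 × 138 = 9384
9384 mod 21 = 18


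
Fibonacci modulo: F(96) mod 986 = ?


F(k) mod 986 for k=1..96:
1, 1, 2, 3, 5, 8, 13, 21, 34, 55, 89, 144, 233, 377, 610, 1, 611, 612, 237, 849, 100, 949, 63, 26, 89, 115, 204, 319, 523, 842, 379, 235, 614, 849, 477, 340, 817, 171, 2, 173, 175, 348, 523, 871, 408, 293, 701, 8, 709, 717, 440, 171, 611, 782, 407, 203, 610, 813, 437, 264, 701, 965, 680, 659, 353, 26, 379, 405, 784, 203, 1, 204, 205, 409, 614, 37, 651, 688, 353, 55, 408, 463, 871, 348, 233, 581, 814, 409, 237, 646, 883, 543, 440, 983, 437, 434
F(96) mod 986 = 434


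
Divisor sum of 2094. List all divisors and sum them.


Divisors of 2094: 1, 2, 3, 6, 349, 698, 1047, 2094
Sum = 1 + 2 + 3 + 6 + 349 + 698 + 1047 + 2094 = 4200

σ(2094) = 4200


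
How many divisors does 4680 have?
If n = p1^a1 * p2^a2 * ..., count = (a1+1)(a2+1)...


4680 = 2^3 × 3^2 × 5^1 × 13^1
d(4680) = (3+1) × (2+1) × (1+1) × (1+1) = 48

48 divisors


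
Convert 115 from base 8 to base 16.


115 (base 8) = 77 (decimal)
77 (decimal) = 4D (base 16)


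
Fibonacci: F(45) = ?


Sequence: 1, 1, 2, 3, 5, 8, 13, 21, 34, 55, 89, 144, 233, 377, 610, 987, 1597, 2584, 4181, 6765, 10946, 17711, 28657, 46368, 75025, 121393, 196418, 317811, 514229, 832040, 1346269, 2178309, 3524578, 5702887, 9227465, 14930352, 24157817, 39088169, 63245986, 102334155, 165580141, 267914296, 433494437, 701408733, 1134903170
F(45) = 1134903170


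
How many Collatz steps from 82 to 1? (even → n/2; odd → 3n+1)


82 → 41 → 124 → 62 → 31 → 94 → 47 → 142 → 71 → 214 → 107 → 322 → 161 → 484 → 242 → 121 → 364 → 182 → 91 → 274 → 137 → 412 → 206 → 103 → 310 → 155 → 466 → 233 → 700 → 350 → 175 → 526 → 263 → 790 → 395 → 1186 → 593 → 1780 → 890 → 445 → 1336 → 668 → 334 → 167 → 502 → 251 → 754 → 377 → 1132 → 566 → 283 → 850 → 425 → 1276 → 638 → 319 → 958 → 479 → 1438 → 719 → 2158 → 1079 → 3238 → 1619 → 4858 → 2429 → 7288 → 3644 → 1822 → 911 → 2734 → 1367 → 4102 → 2051 → 6154 → 3077 → 9232 → 4616 → 2308 → 1154 → 577 → 1732 → 866 → 433 → 1300 → 650 → 325 → 976 → 488 → 244 → 122 → 61 → 184 → 92 → 46 → 23 → 70 → 35 → 106 → 53 → 160 → 80 → 40 → 20 → 10 → 5 → 16 → 8 → 4 → 2 → 1
Total steps = 110

110 steps


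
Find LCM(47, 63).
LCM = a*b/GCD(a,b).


GCD(47, 63) = 1
LCM = 47*63/1 = 2961/1 = 2961

LCM = 2961


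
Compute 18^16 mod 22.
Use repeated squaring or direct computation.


18^1 mod 22 = 18
18^2 mod 22 = 16
18^3 mod 22 = 2
18^4 mod 22 = 14
18^5 mod 22 = 10
18^6 mod 22 = 4
18^7 mod 22 = 6
18^8 mod 22 = 20
18^9 mod 22 = 8
18^10 mod 22 = 12
18^11 mod 22 = 18
18^12 mod 22 = 16
18^13 mod 22 = 2
18^14 mod 22 = 14
18^15 mod 22 = 10
18^16 mod 22 = 4


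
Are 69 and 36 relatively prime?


Euclidean algorithm:
69 = 1 * 36 + 33
36 = 1 * 33 + 3
33 = 11 * 3 + 0
GCD(69, 36) = 3

No, not coprime (GCD = 3)


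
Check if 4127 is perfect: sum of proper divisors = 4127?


Proper divisors of 4127: 1
Sum = 1 = 1

No, 4127 is not perfect (1 ≠ 4127)


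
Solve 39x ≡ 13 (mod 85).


GCD(39, 85) = 1, unique solution
a^(-1) mod 85 = 24
x = 24 * 13 mod 85 = 57

x ≡ 57 (mod 85)


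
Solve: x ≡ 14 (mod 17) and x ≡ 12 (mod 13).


M = 17*13 = 221
M1 = M/17 = 13, M2 = M/13 = 17
M1^(-1) mod 17 = 4, M2^(-1) mod 13 = 10
x = 14*13*4 + 12*17*10 = 2768
2768 mod 221 = 116
Check: 116 mod 17 = 14 ✓, 116 mod 13 = 12 ✓

x ≡ 116 (mod 221)


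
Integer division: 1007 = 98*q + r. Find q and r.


1007 = 98 * 10 + 27
Check: 980 + 27 = 1007

q = 10, r = 27


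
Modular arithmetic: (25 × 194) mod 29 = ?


25 × 194 = 4850
4850 mod 29 = 7


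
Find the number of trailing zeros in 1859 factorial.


floor(1859/5) = 371
floor(1859/25) = 74
floor(1859/125) = 14
floor(1859/625) = 2
Total = 461

461 trailing zeros


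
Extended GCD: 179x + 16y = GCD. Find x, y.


Tabular extended Euclidean (each row: r = 179*s + 16*t):
r=179, s=1, t=0
r=16, s=0, t=1
q=11: r=3, s=1, t=-11   [179*(1) + 16*(-11) = 3]
q=5: r=1, s=-5, t=56   [179*(-5) + 16*(56) = 1]
q=3: r=0, s=16, t=-179   [179*(16) + 16*(-179) = 0]
GCD = 1; from the row with r=1: x=-5, y=56
Check: 179*(-5) + 16*(56) = -895 + 896 = 1

GCD = 1, x = -5, y = 56


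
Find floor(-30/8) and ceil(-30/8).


-30/8 = -3.7500
floor = -4
ceil = -3

floor = -4, ceil = -3


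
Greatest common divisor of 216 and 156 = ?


216 = 1 * 156 + 60
156 = 2 * 60 + 36
60 = 1 * 36 + 24
36 = 1 * 24 + 12
24 = 2 * 12 + 0
GCD = 12


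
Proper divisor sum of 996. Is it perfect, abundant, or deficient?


Proper divisors: 1, 2, 3, 4, 6, 12, 83, 166, 249, 332, 498
Sum = 1 + 2 + 3 + 4 + 6 + 12 + 83 + 166 + 249 + 332 + 498 = 1356
1356 > 996 → abundant

s(996) = 1356 (abundant)


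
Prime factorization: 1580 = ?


1580 / 2 = 790
790 / 2 = 395
395 / 5 = 79
79 / 79 = 1
1580 = 2^2 × 5 × 79


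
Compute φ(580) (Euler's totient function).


580 = 2^2 × 5 × 29
Prime factors: 2, 5, 29
φ(580) = 580 × (1-1/2) × (1-1/5) × (1-1/29)
= 580 × 1/2 × 4/5 × 28/29 = 224

φ(580) = 224


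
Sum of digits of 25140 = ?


2 + 5 + 1 + 4 + 0 = 12


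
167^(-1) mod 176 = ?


Use the extended Euclidean algorithm on (176, 167); each row r = 176*s + 167*t:
r=176, s=1, t=0
r=167, s=0, t=1
q=1: r=9, s=1, t=-1   [176*(1) + 167*(-1) = 9]
q=18: r=5, s=-18, t=19   [176*(-18) + 167*(19) = 5]
q=1: r=4, s=19, t=-20   [176*(19) + 167*(-20) = 4]
q=1: r=1, s=-37, t=39   [176*(-37) + 167*(39) = 1]
q=4: r=0, s=167, t=-176   [176*(167) + 167*(-176) = 0]
GCD = 1 with t = 39, so 167*(39) ≡ 1 (mod 176)
Inverse = 39 mod 176 = 39
Check: 167 * 39 = 6513 ≡ 1 (mod 176)

167^(-1) ≡ 39 (mod 176)


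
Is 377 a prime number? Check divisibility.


377 / 13 = 29 (exact division)
377 is NOT prime.

No, 377 is not prime


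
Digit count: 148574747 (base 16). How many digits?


148574747 in base 16 = 8DB121B
Number of digits = 7

7 digits (base 16)


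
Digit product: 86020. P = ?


8 × 6 × 0 × 2 × 0 = 0


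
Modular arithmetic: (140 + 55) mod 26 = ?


140 + 55 = 195
195 mod 26 = 13


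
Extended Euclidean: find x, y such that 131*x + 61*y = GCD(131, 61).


Tabular extended Euclidean (each row: r = 131*s + 61*t):
r=131, s=1, t=0
r=61, s=0, t=1
q=2: r=9, s=1, t=-2   [131*(1) + 61*(-2) = 9]
q=6: r=7, s=-6, t=13   [131*(-6) + 61*(13) = 7]
q=1: r=2, s=7, t=-15   [131*(7) + 61*(-15) = 2]
q=3: r=1, s=-27, t=58   [131*(-27) + 61*(58) = 1]
q=2: r=0, s=61, t=-131   [131*(61) + 61*(-131) = 0]
GCD = 1; from the row with r=1: x=-27, y=58
Check: 131*(-27) + 61*(58) = -3537 + 3538 = 1

GCD = 1, x = -27, y = 58


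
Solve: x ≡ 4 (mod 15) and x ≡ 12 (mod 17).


M = 15*17 = 255
M1 = M/15 = 17, M2 = M/17 = 15
M1^(-1) mod 15 = 8, M2^(-1) mod 17 = 8
x = 4*17*8 + 12*15*8 = 1984
1984 mod 255 = 199
Check: 199 mod 15 = 4 ✓, 199 mod 17 = 12 ✓

x ≡ 199 (mod 255)


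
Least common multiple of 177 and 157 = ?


GCD(177, 157) = 1
LCM = 177*157/1 = 27789/1 = 27789

LCM = 27789


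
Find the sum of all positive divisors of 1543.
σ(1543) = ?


Divisors of 1543: 1, 1543
Sum = 1 + 1543 = 1544

σ(1543) = 1544


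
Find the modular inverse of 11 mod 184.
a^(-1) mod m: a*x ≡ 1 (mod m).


Use the extended Euclidean algorithm on (184, 11); each row r = 184*s + 11*t:
r=184, s=1, t=0
r=11, s=0, t=1
q=16: r=8, s=1, t=-16   [184*(1) + 11*(-16) = 8]
q=1: r=3, s=-1, t=17   [184*(-1) + 11*(17) = 3]
q=2: r=2, s=3, t=-50   [184*(3) + 11*(-50) = 2]
q=1: r=1, s=-4, t=67   [184*(-4) + 11*(67) = 1]
q=2: r=0, s=11, t=-184   [184*(11) + 11*(-184) = 0]
GCD = 1 with t = 67, so 11*(67) ≡ 1 (mod 184)
Inverse = 67 mod 184 = 67
Check: 11 * 67 = 737 ≡ 1 (mod 184)

11^(-1) ≡ 67 (mod 184)


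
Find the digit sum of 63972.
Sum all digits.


6 + 3 + 9 + 7 + 2 = 27


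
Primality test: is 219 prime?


219 / 3 = 73 (exact division)
219 is NOT prime.

No, 219 is not prime


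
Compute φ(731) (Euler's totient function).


731 = 17 × 43
Prime factors: 17, 43
φ(731) = 731 × (1-1/17) × (1-1/43)
= 731 × 16/17 × 42/43 = 672

φ(731) = 672


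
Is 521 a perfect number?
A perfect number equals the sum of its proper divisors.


Proper divisors of 521: 1
Sum = 1 = 1

No, 521 is not perfect (1 ≠ 521)


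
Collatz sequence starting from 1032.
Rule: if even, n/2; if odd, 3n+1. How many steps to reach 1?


1032 → 516 → 258 → 129 → 388 → 194 → 97 → 292 → 146 → 73 → 220 → 110 → 55 → 166 → 83 → 250 → 125 → 376 → 188 → 94 → 47 → 142 → 71 → 214 → 107 → 322 → 161 → 484 → 242 → 121 → 364 → 182 → 91 → 274 → 137 → 412 → 206 → 103 → 310 → 155 → 466 → 233 → 700 → 350 → 175 → 526 → 263 → 790 → 395 → 1186 → 593 → 1780 → 890 → 445 → 1336 → 668 → 334 → 167 → 502 → 251 → 754 → 377 → 1132 → 566 → 283 → 850 → 425 → 1276 → 638 → 319 → 958 → 479 → 1438 → 719 → 2158 → 1079 → 3238 → 1619 → 4858 → 2429 → 7288 → 3644 → 1822 → 911 → 2734 → 1367 → 4102 → 2051 → 6154 → 3077 → 9232 → 4616 → 2308 → 1154 → 577 → 1732 → 866 → 433 → 1300 → 650 → 325 → 976 → 488 → 244 → 122 → 61 → 184 → 92 → 46 → 23 → 70 → 35 → 106 → 53 → 160 → 80 → 40 → 20 → 10 → 5 → 16 → 8 → 4 → 2 → 1
Total steps = 124

124 steps


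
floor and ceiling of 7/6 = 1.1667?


7/6 = 1.1667
floor = 1
ceil = 2

floor = 1, ceil = 2


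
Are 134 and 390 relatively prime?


Euclidean algorithm:
390 = 2 * 134 + 122
134 = 1 * 122 + 12
122 = 10 * 12 + 2
12 = 6 * 2 + 0
GCD(134, 390) = 2

No, not coprime (GCD = 2)


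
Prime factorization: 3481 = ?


3481 / 59 = 59
59 / 59 = 1
3481 = 59^2


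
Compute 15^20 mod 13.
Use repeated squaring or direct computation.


15^1 mod 13 = 2
15^2 mod 13 = 4
15^3 mod 13 = 8
15^4 mod 13 = 3
15^5 mod 13 = 6
15^6 mod 13 = 12
15^7 mod 13 = 11
15^8 mod 13 = 9
15^9 mod 13 = 5
15^10 mod 13 = 10
15^11 mod 13 = 7
15^12 mod 13 = 1
15^13 mod 13 = 2
15^14 mod 13 = 4
15^15 mod 13 = 8
15^16 mod 13 = 3
15^17 mod 13 = 6
15^18 mod 13 = 12
15^19 mod 13 = 11
15^20 mod 13 = 9


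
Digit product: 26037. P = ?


2 × 6 × 0 × 3 × 7 = 0


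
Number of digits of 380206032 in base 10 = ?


380206032 has 9 digits in base 10
floor(log10(380206032)) + 1 = floor(8.5800) + 1 = 9

9 digits (base 10)


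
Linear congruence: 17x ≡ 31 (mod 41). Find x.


GCD(17, 41) = 1, unique solution
a^(-1) mod 41 = 29
x = 29 * 31 mod 41 = 38

x ≡ 38 (mod 41)


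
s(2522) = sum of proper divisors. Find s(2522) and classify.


Proper divisors: 1, 2, 13, 26, 97, 194, 1261
Sum = 1 + 2 + 13 + 26 + 97 + 194 + 1261 = 1594
1594 < 2522 → deficient

s(2522) = 1594 (deficient)


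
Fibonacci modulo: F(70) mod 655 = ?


F(k) mod 655 for k=1..70:
1, 1, 2, 3, 5, 8, 13, 21, 34, 55, 89, 144, 233, 377, 610, 332, 287, 619, 251, 215, 466, 26, 492, 518, 355, 218, 573, 136, 54, 190, 244, 434, 23, 457, 480, 282, 107, 389, 496, 230, 71, 301, 372, 18, 390, 408, 143, 551, 39, 590, 629, 564, 538, 447, 330, 122, 452, 574, 371, 290, 6, 296, 302, 598, 245, 188, 433, 621, 399, 365
F(70) mod 655 = 365


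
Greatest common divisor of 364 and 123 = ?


364 = 2 * 123 + 118
123 = 1 * 118 + 5
118 = 23 * 5 + 3
5 = 1 * 3 + 2
3 = 1 * 2 + 1
2 = 2 * 1 + 0
GCD = 1


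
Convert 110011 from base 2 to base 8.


110011 (base 2) = 51 (decimal)
51 (decimal) = 63 (base 8)


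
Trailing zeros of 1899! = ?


floor(1899/5) = 379
floor(1899/25) = 75
floor(1899/125) = 15
floor(1899/625) = 3
Total = 472

472 trailing zeros


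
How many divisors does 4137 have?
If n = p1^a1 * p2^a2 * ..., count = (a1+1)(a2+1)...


4137 = 3^1 × 7^1 × 197^1
d(4137) = (1+1) × (1+1) × (1+1) = 8

8 divisors


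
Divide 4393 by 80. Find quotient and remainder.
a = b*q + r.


4393 = 80 * 54 + 73
Check: 4320 + 73 = 4393

q = 54, r = 73


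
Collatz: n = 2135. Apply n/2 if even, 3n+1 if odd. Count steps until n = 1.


2135 → 6406 → 3203 → 9610 → 4805 → 14416 → 7208 → 3604 → 1802 → 901 → 2704 → 1352 → 676 → 338 → 169 → 508 → 254 → 127 → 382 → 191 → 574 → 287 → 862 → 431 → 1294 → 647 → 1942 → 971 → 2914 → 1457 → 4372 → 2186 → 1093 → 3280 → 1640 → 820 → 410 → 205 → 616 → 308 → 154 → 77 → 232 → 116 → 58 → 29 → 88 → 44 → 22 → 11 → 34 → 17 → 52 → 26 → 13 → 40 → 20 → 10 → 5 → 16 → 8 → 4 → 2 → 1
Total steps = 63

63 steps


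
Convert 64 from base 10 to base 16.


64 (base 10) = 64 (decimal)
64 (decimal) = 40 (base 16)


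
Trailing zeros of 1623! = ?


floor(1623/5) = 324
floor(1623/25) = 64
floor(1623/125) = 12
floor(1623/625) = 2
Total = 402

402 trailing zeros


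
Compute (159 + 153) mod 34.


159 + 153 = 312
312 mod 34 = 6


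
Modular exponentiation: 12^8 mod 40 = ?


12^1 mod 40 = 12
12^2 mod 40 = 24
12^3 mod 40 = 8
12^4 mod 40 = 16
12^5 mod 40 = 32
12^6 mod 40 = 24
12^7 mod 40 = 8
12^8 mod 40 = 16


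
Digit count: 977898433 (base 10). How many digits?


977898433 has 9 digits in base 10
floor(log10(977898433)) + 1 = floor(8.9903) + 1 = 9

9 digits (base 10)
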